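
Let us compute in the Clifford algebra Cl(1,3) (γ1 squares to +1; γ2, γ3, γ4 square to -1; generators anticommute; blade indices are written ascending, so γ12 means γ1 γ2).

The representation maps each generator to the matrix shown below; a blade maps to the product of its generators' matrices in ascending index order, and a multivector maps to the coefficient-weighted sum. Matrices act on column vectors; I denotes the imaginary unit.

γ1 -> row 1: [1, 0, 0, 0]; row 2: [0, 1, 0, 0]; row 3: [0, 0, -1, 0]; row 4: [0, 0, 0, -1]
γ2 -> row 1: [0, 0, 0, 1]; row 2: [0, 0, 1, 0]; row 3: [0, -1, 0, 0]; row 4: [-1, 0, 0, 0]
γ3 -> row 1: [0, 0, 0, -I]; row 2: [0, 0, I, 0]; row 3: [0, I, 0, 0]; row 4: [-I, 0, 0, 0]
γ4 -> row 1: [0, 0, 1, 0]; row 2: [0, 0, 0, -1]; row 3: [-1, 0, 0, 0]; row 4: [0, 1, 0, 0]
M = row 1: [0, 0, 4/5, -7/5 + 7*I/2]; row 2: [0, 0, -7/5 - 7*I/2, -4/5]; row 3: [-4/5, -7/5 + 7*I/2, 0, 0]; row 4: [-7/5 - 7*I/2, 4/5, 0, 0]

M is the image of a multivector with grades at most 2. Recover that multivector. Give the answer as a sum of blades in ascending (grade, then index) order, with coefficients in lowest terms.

Method: the blade images are trace-orthogonal — tr(rho(e_A) rho(e_B)^-1) = 4 if A = B and 0 otherwise — and rho(e_A)^-1 = (e_A)^2 * rho(e_A) with (e_A)^2 = +1 or -1, so the coefficient of e_A in the preimage is (e_A)^2 * tr(M rho(e_A))/4.
Nonzero projections over blades of grade <= 2: γ4: (γ4)^2 = -1, tr(M rho(γ4)) = -16/5, coefficient 4/5; γ12: (γ12)^2 = +1, tr(M rho(γ12)) = -28/5, coefficient -7/5; γ13: (γ13)^2 = +1, tr(M rho(γ13)) = -14, coefficient -7/2. Every other blade of grade <= 2 projects to 0.
Answer: 4/5*γ4 - 7/5*γ12 - 7/2*γ13


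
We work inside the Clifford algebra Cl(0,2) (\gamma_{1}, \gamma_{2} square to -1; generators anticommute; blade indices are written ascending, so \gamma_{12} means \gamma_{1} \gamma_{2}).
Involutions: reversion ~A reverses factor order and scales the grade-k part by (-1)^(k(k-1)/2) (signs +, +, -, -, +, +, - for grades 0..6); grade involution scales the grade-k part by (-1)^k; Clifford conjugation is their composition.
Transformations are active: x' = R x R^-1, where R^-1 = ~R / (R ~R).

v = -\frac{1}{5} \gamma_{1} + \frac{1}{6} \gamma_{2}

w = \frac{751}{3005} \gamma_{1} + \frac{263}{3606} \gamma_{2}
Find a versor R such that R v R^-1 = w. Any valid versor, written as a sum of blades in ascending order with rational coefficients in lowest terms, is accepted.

Here q(v) = q(w) = -\frac{61}{900}; the classical choice R = v + w = \frac{30}{601} \gamma_{1} + \frac{144}{601} \gamma_{2} then realises v -> w under the sandwich.
Answer: \frac{30}{601} \gamma_{1} + \frac{144}{601} \gamma_{2}


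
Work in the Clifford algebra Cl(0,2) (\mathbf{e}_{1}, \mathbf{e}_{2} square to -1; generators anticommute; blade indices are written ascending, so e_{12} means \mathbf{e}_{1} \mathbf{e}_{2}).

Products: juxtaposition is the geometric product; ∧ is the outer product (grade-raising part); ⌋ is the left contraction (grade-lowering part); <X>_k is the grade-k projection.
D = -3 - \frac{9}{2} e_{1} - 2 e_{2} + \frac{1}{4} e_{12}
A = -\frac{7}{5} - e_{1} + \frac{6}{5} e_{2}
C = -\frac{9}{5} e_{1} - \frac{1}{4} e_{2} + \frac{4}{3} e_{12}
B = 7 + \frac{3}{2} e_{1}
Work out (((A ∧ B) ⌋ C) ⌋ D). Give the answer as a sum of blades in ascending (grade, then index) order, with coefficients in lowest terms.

step 1: -\frac{49}{5} - \frac{91}{10} e_{1} + \frac{42}{5} e_{2} - \frac{9}{5} e_{12}
step 2: -\frac{297}{25} + \frac{721}{25} e_{1} + \frac{175}{12} e_{2} - \frac{196}{15} e_{12}
step 3: \frac{14839}{75} + \frac{68527}{1200} e_{1} + \frac{331}{20} e_{2} - \frac{297}{100} e_{12}
Answer: \frac{14839}{75} + \frac{68527}{1200} e_{1} + \frac{331}{20} e_{2} - \frac{297}{100} e_{12}


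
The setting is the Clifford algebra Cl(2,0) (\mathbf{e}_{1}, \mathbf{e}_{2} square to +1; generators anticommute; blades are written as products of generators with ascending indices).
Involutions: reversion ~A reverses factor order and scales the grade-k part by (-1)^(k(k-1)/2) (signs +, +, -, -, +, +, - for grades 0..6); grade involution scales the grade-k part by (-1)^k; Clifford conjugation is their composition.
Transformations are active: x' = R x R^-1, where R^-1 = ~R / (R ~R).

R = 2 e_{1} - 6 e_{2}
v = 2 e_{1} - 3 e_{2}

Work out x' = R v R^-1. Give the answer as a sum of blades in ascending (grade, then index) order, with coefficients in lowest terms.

~R = 2 e_{1} - 6 e_{2}, and R ~R = 40, so R^-1 = ~R / (40).
R v = 22 + 6 e_{1} e_{2}
Answer: \frac{1}{5} e_{1} - \frac{18}{5} e_{2}


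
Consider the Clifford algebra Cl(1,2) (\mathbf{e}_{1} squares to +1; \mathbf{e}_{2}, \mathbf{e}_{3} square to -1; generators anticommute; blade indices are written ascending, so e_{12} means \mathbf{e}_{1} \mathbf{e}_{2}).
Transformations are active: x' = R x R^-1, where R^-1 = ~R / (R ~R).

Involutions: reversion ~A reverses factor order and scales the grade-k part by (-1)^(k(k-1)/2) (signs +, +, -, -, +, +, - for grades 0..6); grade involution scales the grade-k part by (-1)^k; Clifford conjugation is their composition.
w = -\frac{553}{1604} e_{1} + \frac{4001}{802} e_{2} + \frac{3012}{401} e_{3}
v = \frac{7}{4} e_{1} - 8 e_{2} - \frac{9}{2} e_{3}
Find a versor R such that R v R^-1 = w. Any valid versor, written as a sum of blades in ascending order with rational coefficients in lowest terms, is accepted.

Why this works: both vectors square to -\frac{1299}{16}, so q(v) = q(w) and R = v + w = \frac{1127}{802} e_{1} - \frac{2415}{802} e_{2} + \frac{2415}{802} e_{3} carries v to w — its own direction survives, the complement (v - w)/2 flips.
Answer: \frac{1127}{802} e_{1} - \frac{2415}{802} e_{2} + \frac{2415}{802} e_{3}


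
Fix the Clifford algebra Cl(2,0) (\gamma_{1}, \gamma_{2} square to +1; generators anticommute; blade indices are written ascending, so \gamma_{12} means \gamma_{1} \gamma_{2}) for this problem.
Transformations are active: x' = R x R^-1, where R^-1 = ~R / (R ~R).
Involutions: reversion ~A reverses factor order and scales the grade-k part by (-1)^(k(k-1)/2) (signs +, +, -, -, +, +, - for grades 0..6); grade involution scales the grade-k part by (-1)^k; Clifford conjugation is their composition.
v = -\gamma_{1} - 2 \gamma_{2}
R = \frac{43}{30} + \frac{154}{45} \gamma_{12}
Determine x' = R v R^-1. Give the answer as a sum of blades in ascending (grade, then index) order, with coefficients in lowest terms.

~R = \frac{43}{30} - \frac{154}{45} \gamma_{12}, and R ~R = \frac{22301}{1620}, so R^-1 = ~R / (\frac{22301}{1620}).
R v = -\frac{149}{18} \gamma_{1} + \frac{5}{9} \gamma_{2}
Answer: -\frac{16141}{22301} \gamma_{1} + \frac{47182}{22301} \gamma_{2}


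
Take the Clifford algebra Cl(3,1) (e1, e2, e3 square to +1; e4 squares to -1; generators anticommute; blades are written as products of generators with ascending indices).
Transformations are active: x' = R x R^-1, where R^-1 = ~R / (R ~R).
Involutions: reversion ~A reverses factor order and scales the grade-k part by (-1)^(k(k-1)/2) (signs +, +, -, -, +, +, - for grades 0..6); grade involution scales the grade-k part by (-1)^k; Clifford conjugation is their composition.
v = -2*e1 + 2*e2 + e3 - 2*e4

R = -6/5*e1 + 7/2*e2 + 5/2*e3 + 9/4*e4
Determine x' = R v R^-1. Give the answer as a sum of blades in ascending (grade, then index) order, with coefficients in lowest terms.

~R = -6/5*e1 + 7/2*e2 + 5/2*e3 + 9/4*e4, and R ~R = 5951/400, so R^-1 = ~R / (5951/400).
R v = 82/5 + 23/5*e1 e2 + 19/5*e1 e3 + 69/10*e1 e4 - 3/2*e2 e3 - 23/2*e2 e4 - 29/4*e3 e4
Answer: -3842/5951*e1 + 34018/5951*e2 + 26849/5951*e3 + 41422/5951*e4


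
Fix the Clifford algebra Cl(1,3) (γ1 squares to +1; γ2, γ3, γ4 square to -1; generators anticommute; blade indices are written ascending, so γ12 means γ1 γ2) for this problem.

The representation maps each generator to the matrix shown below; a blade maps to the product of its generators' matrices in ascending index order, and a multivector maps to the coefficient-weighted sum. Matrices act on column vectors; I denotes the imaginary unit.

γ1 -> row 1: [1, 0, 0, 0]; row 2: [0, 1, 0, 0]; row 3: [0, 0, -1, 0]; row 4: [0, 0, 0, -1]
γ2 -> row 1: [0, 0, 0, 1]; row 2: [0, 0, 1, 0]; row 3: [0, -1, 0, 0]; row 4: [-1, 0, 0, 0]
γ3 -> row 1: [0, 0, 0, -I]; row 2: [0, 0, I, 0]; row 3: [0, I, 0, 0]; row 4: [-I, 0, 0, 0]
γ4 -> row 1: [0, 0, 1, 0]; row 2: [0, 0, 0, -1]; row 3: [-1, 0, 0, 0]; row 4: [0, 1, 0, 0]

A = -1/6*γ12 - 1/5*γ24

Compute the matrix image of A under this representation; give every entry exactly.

Bivector images (products of the table entries): rho(γ12) = rho(γ1)rho(γ2) = row 1: [0, 0, 0, 1]; row 2: [0, 0, 1, 0]; row 3: [0, 1, 0, 0]; row 4: [1, 0, 0, 0]; rho(γ24) = rho(γ2)rho(γ4) = row 1: [0, 1, 0, 0]; row 2: [-1, 0, 0, 0]; row 3: [0, 0, 0, 1]; row 4: [0, 0, -1, 0].
M = (-1/6)*rho(γ12) + (-1/5)*rho(γ24), summed entrywise:
Answer: row 1: [0, -1/5, 0, -1/6]; row 2: [1/5, 0, -1/6, 0]; row 3: [0, -1/6, 0, -1/5]; row 4: [-1/6, 0, 1/5, 0]


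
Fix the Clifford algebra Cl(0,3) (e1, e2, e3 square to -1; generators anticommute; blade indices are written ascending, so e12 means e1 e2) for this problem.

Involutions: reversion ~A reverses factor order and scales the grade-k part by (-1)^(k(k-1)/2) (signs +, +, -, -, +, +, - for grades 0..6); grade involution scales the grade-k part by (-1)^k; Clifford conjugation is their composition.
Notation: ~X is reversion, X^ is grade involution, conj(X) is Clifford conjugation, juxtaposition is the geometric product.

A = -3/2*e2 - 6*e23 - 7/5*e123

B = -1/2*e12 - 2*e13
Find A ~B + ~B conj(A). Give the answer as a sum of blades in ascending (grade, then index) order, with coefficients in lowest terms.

first term: -3/4*e1 - 14/5*e2 + 7/10*e3 + 12*e12 - 3*e13 + 3*e123
second term: -3/4*e1 - 14/5*e2 + 7/10*e3 + 12*e12 - 3*e13 - 3*e123
Answer: -3/2*e1 - 28/5*e2 + 7/5*e3 + 24*e12 - 6*e13


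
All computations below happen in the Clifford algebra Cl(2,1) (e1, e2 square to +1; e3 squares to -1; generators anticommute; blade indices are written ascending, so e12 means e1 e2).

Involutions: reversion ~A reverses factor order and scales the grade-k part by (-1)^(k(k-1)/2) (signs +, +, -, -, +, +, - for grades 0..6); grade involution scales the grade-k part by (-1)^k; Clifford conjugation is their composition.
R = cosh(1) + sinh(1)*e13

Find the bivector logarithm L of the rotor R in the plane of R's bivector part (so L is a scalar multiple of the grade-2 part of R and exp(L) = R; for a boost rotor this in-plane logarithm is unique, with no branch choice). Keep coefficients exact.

The scalar part of R is cosh(1), giving the rapidity magnitude (cosh is even); the bivector part supplies orientation, its quotient by sinh of the rapidity is the plane, and L = rapidity * plane — unique in that plane, since flipping both signs leaves L unchanged.
Concretely: cosh(rapidity) = cosh(1) gives rapidity = ±1, and since rapidity/sinh(rapidity) is even the sign is immaterial: L = (rapidity/sinh(rapidity)) * <R>_2 = (1/sinh(1)) * <R>_2.
Answer: e13


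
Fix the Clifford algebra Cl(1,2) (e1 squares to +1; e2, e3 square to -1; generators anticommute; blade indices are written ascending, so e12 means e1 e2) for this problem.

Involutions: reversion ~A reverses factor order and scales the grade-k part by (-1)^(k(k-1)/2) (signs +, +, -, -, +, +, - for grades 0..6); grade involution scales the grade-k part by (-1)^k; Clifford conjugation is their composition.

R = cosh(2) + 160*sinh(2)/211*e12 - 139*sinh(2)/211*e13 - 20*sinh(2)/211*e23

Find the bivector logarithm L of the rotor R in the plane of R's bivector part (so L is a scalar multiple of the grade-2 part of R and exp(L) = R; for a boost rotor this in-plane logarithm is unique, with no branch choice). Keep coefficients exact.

The scalar part of R is cosh(2), which fixes the rapidity magnitude through cosh (cosh is even, so it cannot fix the sign — the bivector part carries that); dividing the bivector part by sinh of the rapidity gives the plane, and L = rapidity * plane, where the joint sign ambiguity of (rapidity, plane) cancels in the product.
Concretely: cosh(rapidity) = cosh(2) gives rapidity = ±2, and since rapidity/sinh(rapidity) is even the sign is immaterial: L = (rapidity/sinh(rapidity)) * <R>_2 = (2/sinh(2)) * <R>_2.
Answer: 320/211*e12 - 278/211*e13 - 40/211*e23


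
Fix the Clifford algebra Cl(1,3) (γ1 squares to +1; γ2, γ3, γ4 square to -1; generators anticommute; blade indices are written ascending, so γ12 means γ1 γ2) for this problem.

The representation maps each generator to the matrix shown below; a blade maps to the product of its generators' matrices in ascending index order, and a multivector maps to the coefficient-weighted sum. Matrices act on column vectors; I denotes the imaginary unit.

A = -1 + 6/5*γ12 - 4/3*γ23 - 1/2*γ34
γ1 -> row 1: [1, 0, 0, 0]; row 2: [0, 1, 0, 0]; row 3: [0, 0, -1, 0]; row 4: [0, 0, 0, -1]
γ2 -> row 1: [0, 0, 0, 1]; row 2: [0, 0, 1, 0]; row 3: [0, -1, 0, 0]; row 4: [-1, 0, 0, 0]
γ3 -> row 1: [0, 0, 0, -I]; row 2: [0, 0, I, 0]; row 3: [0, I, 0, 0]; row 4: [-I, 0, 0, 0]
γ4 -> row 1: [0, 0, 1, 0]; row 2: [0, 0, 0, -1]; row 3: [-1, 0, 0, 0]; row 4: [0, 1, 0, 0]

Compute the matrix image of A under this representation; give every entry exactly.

Bivector images (products of the table entries): rho(γ12) = rho(γ1)rho(γ2) = row 1: [0, 0, 0, 1]; row 2: [0, 0, 1, 0]; row 3: [0, 1, 0, 0]; row 4: [1, 0, 0, 0]; rho(γ23) = rho(γ2)rho(γ3) = row 1: [-I, 0, 0, 0]; row 2: [0, I, 0, 0]; row 3: [0, 0, -I, 0]; row 4: [0, 0, 0, I]; rho(γ34) = rho(γ3)rho(γ4) = row 1: [0, -I, 0, 0]; row 2: [-I, 0, 0, 0]; row 3: [0, 0, 0, -I]; row 4: [0, 0, -I, 0].
M = (-1)*1 + (6/5)*rho(γ12) + (-4/3)*rho(γ23) + (-1/2)*rho(γ34), summed entrywise (1 is the identity matrix):
Answer: row 1: [-1 + 4*I/3, I/2, 0, 6/5]; row 2: [I/2, -1 - 4*I/3, 6/5, 0]; row 3: [0, 6/5, -1 + 4*I/3, I/2]; row 4: [6/5, 0, I/2, -1 - 4*I/3]


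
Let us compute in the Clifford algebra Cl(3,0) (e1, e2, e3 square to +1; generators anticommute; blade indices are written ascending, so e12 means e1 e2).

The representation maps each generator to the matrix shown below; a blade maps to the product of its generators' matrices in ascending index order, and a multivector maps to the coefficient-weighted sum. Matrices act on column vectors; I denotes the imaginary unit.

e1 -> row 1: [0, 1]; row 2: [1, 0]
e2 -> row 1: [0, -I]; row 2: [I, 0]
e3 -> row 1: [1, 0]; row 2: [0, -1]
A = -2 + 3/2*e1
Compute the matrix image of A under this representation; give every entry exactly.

M = (-2)*1 + (3/2)*rho(e1), summed entrywise (1 is the identity matrix):
Answer: row 1: [-2, 3/2]; row 2: [3/2, -2]


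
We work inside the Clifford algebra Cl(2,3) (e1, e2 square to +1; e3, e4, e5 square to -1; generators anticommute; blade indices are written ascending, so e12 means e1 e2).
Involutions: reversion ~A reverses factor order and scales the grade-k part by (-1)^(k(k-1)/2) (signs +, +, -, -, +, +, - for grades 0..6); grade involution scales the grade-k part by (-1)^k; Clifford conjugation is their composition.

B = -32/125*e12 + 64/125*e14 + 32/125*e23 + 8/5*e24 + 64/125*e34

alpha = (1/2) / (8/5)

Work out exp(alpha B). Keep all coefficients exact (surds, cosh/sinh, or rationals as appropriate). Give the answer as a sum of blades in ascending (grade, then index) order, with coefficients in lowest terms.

B^2 term by term: the squares give (-32/125)^2*(e12)^2 + (64/125)^2*(e14)^2 + (32/125)^2*(e23)^2 + (8/5)^2*(e24)^2 + (64/125)^2*(e34)^2 = 1024/15625*(-1) + 4096/15625*(+1) + 1024/15625*(+1) + 64/25*(+1) + 4096/15625*(-1) = 64/25 (each basis 2-blade squares to minus the product of its generators' squares); cross terms between blades sharing an index anticommute and cancel; the commuting (index-disjoint) pairs give grade-4 terms 2*c*c'*(blade product), which cancel blade by blade — e1234: -4096/15625 + 4096/15625 = 0 — confirming B is simple. So B^2 = 64/25.
B^2 = 64/25 — hyperbolic case — the even/odd split gives cosh and sinh: l = 8/5, alpha*l = 1/2, so exp(alpha B) = cosh(1/2) + (sinh(1/2)/(8/5))*B = cosh(1/2) + (5*sinh(1/2)/8)*B.
Answer: cosh(1/2) - 4*sinh(1/2)/25*e12 + 8*sinh(1/2)/25*e14 + 4*sinh(1/2)/25*e23 + sinh(1/2)*e24 + 8*sinh(1/2)/25*e34


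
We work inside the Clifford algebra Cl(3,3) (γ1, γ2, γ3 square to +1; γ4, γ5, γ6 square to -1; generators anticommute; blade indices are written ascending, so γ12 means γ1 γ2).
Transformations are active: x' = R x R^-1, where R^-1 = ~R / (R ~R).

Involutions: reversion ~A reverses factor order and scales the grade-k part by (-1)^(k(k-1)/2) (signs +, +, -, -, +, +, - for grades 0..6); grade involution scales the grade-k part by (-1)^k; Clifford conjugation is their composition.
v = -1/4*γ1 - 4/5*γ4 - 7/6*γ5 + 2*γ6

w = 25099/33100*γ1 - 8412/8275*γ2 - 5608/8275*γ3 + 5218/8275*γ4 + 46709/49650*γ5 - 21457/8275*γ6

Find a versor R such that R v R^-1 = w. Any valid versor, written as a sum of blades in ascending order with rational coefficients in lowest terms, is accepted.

Construction: equal norms (both -21379/3600) license R = v + w = 4206/8275*γ1 - 8412/8275*γ2 - 5608/8275*γ3 - 1402/8275*γ4 - 5608/24825*γ5 - 4907/8275*γ6 — nothing changes along that direction, while (v - w)/2 changes sign, so v maps onto w.
Answer: 4206/8275*γ1 - 8412/8275*γ2 - 5608/8275*γ3 - 1402/8275*γ4 - 5608/24825*γ5 - 4907/8275*γ6


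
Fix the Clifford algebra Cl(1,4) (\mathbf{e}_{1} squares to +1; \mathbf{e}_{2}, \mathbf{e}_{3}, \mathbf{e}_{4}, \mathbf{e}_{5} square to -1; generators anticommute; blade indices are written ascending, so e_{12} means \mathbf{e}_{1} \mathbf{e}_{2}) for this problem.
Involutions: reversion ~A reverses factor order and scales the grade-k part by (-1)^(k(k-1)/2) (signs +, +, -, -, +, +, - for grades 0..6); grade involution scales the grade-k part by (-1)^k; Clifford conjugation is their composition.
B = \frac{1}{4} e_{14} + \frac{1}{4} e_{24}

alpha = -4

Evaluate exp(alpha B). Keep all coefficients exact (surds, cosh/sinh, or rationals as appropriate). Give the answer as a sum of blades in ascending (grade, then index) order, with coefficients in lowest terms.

B^2 term by term: the squares give (\frac{1}{4})^2*(e_{14})^2 + (\frac{1}{4})^2*(e_{24})^2 = \frac{1}{16}*(+1) + \frac{1}{16}*(-1) = 0 (each basis 2-blade squares to minus the product of its generators' squares); cross terms between blades sharing an index anticommute and cancel. So B^2 = 0.
B^2 = 0, hence only two terms survive: exp(alpha B) = 1 + alpha B (parabolic case).
Answer: 1 - e_{14} - e_{24}


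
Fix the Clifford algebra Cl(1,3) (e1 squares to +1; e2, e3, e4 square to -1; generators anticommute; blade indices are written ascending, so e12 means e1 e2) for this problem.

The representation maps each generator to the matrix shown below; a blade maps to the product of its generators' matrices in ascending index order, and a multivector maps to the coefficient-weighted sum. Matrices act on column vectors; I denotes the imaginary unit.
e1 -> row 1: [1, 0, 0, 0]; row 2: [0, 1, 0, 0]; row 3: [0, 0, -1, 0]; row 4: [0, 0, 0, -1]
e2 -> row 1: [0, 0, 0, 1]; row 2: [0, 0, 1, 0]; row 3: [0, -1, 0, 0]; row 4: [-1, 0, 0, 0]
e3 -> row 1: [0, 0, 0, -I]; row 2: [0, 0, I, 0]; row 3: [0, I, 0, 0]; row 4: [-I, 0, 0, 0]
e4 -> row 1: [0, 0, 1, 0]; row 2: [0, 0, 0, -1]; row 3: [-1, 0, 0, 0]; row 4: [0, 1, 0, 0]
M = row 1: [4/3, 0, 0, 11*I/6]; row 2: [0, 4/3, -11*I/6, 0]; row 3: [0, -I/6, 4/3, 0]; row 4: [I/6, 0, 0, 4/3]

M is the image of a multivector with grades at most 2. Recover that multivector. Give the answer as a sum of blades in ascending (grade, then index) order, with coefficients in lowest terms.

Method: the blade images are trace-orthogonal — tr(rho(e_A) rho(e_B)^-1) = 4 if A = B and 0 otherwise — and rho(e_A)^-1 = (e_A)^2 * rho(e_A) with (e_A)^2 = +1 or -1, so the coefficient of e_A in the preimage is (e_A)^2 * tr(M rho(e_A))/4.
Nonzero projections over blades of grade <= 2: 1: (1)^2 = +1, tr(M 1) = 16/3, coefficient 4/3; e3: (e3)^2 = -1, tr(M rho(e3)) = 4, coefficient -1; e13: (e13)^2 = +1, tr(M rho(e13)) = -10/3, coefficient -5/6. Every other blade of grade <= 2 projects to 0.
Answer: 4/3 - e3 - 5/6*e13


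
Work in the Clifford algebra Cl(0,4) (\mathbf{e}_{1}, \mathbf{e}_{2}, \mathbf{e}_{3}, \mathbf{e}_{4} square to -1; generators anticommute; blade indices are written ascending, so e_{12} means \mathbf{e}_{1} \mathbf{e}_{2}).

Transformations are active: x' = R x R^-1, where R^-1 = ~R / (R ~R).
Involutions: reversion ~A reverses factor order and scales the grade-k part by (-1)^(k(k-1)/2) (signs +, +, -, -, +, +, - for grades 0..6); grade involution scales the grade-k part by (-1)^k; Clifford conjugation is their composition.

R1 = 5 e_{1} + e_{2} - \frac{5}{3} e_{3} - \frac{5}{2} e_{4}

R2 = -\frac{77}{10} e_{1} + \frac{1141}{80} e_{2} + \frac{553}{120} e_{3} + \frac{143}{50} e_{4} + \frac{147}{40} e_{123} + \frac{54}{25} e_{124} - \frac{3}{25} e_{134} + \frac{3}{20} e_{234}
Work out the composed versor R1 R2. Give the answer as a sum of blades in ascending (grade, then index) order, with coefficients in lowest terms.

Distribute over the terms of R1 (each basis-blade product reordered to ascending indices, repeated generators contracted through their squares):
(5 e_{1}) R2 = \frac{77}{2} + \frac{1141}{16} e_{12} + \frac{553}{24} e_{13} + \frac{143}{10} e_{14} - \frac{147}{8} e_{23} - \frac{54}{5} e_{24} + \frac{3}{5} e_{34} + \frac{3}{4} e_{1234}
(e_{2}) R2 = -\frac{1141}{80} + \frac{77}{10} e_{12} + \frac{147}{40} e_{13} + \frac{54}{25} e_{14} + \frac{553}{120} e_{23} + \frac{143}{50} e_{24} - \frac{3}{20} e_{34} + \frac{3}{25} e_{1234}
(-\frac{5}{3} e_{3}) R2 = \frac{553}{72} + \frac{49}{8} e_{12} - \frac{77}{6} e_{13} + \frac{1}{5} e_{14} + \frac{1141}{48} e_{23} - \frac{1}{4} e_{24} - \frac{143}{30} e_{34} - \frac{18}{5} e_{1234}
(-\frac{5}{2} e_{4}) R2 = \frac{143}{20} + \frac{27}{5} e_{12} - \frac{3}{10} e_{13} - \frac{77}{4} e_{14} + \frac{3}{8} e_{23} + \frac{1141}{32} e_{24} + \frac{553}{48} e_{34} + \frac{147}{16} e_{1234}
Summing the partial products and collecting blades:
Answer: \frac{28129}{720} + \frac{7243}{80} e_{12} + \frac{163}{12} e_{13} - \frac{259}{100} e_{14} + \frac{2491}{240} e_{23} + \frac{21973}{800} e_{24} + \frac{1729}{240} e_{34} + \frac{2583}{400} e_{1234}


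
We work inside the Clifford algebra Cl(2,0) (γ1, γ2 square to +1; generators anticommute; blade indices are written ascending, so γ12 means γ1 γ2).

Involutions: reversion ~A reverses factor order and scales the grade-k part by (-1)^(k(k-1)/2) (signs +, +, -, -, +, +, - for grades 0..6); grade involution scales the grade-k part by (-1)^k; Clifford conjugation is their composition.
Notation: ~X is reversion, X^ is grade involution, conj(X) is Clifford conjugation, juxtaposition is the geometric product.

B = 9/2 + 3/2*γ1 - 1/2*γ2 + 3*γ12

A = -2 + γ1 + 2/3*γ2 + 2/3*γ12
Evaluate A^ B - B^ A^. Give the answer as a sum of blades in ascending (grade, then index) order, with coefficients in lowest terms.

first term: -73/6 - 35/6*γ1 - 6*γ2 - 3/2*γ12
second term: -59/6 - 23/6*γ1 - 2*γ2 - 3/2*γ12
Answer: -7/3 - 2*γ1 - 4*γ2


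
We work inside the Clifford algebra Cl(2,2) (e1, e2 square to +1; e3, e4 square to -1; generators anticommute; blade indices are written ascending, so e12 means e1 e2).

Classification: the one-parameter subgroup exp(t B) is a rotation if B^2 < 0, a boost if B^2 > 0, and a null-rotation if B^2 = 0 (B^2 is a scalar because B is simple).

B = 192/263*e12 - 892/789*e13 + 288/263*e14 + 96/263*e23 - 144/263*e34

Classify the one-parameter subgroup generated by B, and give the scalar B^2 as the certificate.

B^2 term by term: the squares give (192/263)^2*(e12)^2 + (-892/789)^2*(e13)^2 + (288/263)^2*(e14)^2 + (96/263)^2*(e23)^2 + (-144/263)^2*(e34)^2 = 36864/69169*(-1) + 795664/622521*(+1) + 82944/69169*(+1) + 9216/69169*(+1) + 20736/69169*(-1) = 16/9 (each basis 2-blade squares to minus the product of its generators' squares); cross terms between blades sharing an index anticommute and cancel; the commuting (index-disjoint) pairs give grade-4 terms 2*c*c'*(blade product), which cancel blade by blade — e1234: -55296/69169 + 55296/69169 = 0 — confirming B is simple. So B^2 = 16/9.
Answer: boost, certificate B^2 = 16/9. The class reads off the invariant scalar 16/9 directly.


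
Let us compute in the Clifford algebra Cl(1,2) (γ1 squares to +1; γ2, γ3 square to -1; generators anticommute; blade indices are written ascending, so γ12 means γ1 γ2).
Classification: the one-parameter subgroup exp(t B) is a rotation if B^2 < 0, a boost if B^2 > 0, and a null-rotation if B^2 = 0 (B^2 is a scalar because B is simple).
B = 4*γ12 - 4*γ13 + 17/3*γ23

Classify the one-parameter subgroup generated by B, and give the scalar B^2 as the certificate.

B^2 term by term: the squares give (4)^2*(γ12)^2 + (-4)^2*(γ13)^2 + (17/3)^2*(γ23)^2 = 16*(+1) + 16*(+1) + 289/9*(-1) = -1/9 (each basis 2-blade squares to minus the product of its generators' squares); cross terms between blades sharing an index anticommute and cancel. So B^2 = -1/9.
Answer: rotation, certificate B^2 = -1/9. Why this suffices: the scalar -1/9 survives any versor conjugation, so its sign alone determines the class however B is presented.


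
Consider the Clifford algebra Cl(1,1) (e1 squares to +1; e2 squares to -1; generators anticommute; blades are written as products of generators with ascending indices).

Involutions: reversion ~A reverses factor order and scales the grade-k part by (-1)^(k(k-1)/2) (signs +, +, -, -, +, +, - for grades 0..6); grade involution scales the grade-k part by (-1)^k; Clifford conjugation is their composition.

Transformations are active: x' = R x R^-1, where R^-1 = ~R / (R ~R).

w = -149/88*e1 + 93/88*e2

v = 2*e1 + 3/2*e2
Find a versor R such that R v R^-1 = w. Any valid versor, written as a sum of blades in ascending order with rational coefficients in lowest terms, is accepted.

Since q(v) = q(w) = 7/4, the sum R = v + w = 27/88*e1 + 225/88*e2 does the job whenever invertible.
Answer: 27/88*e1 + 225/88*e2


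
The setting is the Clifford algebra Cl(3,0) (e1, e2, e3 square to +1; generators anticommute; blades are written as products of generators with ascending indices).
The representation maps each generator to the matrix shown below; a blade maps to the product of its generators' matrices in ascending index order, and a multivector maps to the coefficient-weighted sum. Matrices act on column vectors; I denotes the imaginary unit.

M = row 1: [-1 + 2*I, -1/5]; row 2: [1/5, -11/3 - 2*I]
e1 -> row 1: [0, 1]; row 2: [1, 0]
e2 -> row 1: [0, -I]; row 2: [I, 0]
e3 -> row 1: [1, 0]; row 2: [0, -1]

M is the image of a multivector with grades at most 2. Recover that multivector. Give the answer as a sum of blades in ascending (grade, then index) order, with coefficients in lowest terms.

Method: 1, rho(e1), rho(e2), rho(e3) form a trace-orthogonal basis of the 2x2 complex matrices (tr(X Y) = 2 if X = Y, else 0), so M = m0*1 + m1*rho(e1) + m2*rho(e2) + m3*rho(e3) with m0 = tr(M)/2 = -7/3, m1 = tr(M rho(e1))/2 = 0, m2 = tr(M rho(e2))/2 = -I/5, m3 = tr(M rho(e3))/2 = 4/3 + 2*I.
Multiplying table entries, the bivector images are rho(e1 e2) = I*rho(e3), rho(e1 e3) = -I*rho(e2), rho(e2 e3) = I*rho(e1); with real blade coefficients the real parts of m0..m3 are the coefficients of 1, e1, e2, e3 and the imaginary parts give the bivectors (e2 e3: Im m1, e1 e3: -Im m2, e1 e2: Im m3).
Answer: -7/3 + 4/3*e3 + 2*e1 e2 + 1/5*e1 e3


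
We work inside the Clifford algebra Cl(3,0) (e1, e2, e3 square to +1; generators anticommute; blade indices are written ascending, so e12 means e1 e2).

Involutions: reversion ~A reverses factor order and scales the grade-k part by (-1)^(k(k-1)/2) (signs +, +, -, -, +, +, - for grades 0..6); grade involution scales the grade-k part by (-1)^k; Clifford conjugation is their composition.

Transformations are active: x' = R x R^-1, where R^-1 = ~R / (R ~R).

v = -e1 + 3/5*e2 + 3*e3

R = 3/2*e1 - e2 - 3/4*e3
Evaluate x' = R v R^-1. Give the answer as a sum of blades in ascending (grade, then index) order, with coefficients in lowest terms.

~R = 3/2*e1 - e2 - 3/4*e3, and R ~R = 61/16, so R^-1 = ~R / (61/16).
R v = -87/20 - 1/10*e12 + 15/4*e13 - 51/20*e23
Answer: -739/305*e1 + 513/305*e2 - 393/305*e3


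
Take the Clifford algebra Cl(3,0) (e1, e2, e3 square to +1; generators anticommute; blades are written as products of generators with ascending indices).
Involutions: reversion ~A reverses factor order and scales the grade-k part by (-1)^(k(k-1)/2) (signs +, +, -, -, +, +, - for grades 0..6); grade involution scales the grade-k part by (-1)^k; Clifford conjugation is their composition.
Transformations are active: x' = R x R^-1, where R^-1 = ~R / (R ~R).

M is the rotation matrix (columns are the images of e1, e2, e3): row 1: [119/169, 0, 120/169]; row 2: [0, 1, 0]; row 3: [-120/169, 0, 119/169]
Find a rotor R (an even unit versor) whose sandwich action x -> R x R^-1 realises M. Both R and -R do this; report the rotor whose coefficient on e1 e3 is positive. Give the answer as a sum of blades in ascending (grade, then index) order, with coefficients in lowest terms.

Method: write R = a + b12*e1 e2 + b13*e1 e3 + b23*e2 e3 with a^2 + b12^2 + b13^2 + b23^2 = 1 (so R^-1 = ~R). Expanding the columns R e_j ~R gives tr M = 4a^2 - 1 and, from the antisymmetric part, M21 - M12 = -4a*b12, M13 - M31 = 4a*b13, M32 - M23 = -4a*b23.
Here tr M = 407/169, so a^2 = (1 + tr M)/4 = 144/169 and a = ±12/13. Taking a = 12/13: M21 - M12 = 0, M13 - M31 = 240/169, M32 - M23 = 0, giving b12 = 0, b13 = 5/13, b23 = 0, i.e. R = 12/13 + 5/13*e1 e3.
Its e1 e3 coefficient is already positive.
Answer: 12/13 + 5/13*e1 e3. Why the constraint matters: R and -R act identically through the sandwich — M has trace 407/169 either way — so only the sign condition on e1 e3 picks one of the two preimages.


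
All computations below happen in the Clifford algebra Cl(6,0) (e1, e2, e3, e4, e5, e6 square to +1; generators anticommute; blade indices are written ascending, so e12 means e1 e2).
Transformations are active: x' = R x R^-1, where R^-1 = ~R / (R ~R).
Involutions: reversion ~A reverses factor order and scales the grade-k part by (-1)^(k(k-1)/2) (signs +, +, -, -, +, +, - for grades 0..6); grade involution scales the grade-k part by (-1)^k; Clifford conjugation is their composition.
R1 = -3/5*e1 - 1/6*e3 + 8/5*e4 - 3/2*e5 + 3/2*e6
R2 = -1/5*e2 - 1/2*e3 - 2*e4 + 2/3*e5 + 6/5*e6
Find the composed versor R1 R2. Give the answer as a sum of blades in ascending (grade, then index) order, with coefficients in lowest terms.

Distribute over the terms of R1 (each basis-blade product reordered to ascending indices, repeated generators contracted through their squares):
(-3/5*e1) R2 = 3/25*e12 + 3/10*e13 + 6/5*e14 - 2/5*e15 - 18/25*e16
(-1/6*e3) R2 = 1/12 - 1/30*e23 + 1/3*e34 - 1/9*e35 - 1/5*e36
(8/5*e4) R2 = -16/5 + 8/25*e24 + 4/5*e34 + 16/15*e45 + 48/25*e46
(-3/2*e5) R2 = -1 - 3/10*e25 - 3/4*e35 - 3*e45 - 9/5*e56
(3/2*e6) R2 = 9/5 + 3/10*e26 + 3/4*e36 + 3*e46 - e56
Summing the partial products and collecting blades:
Answer: -139/60 + 3/25*e12 + 3/10*e13 + 6/5*e14 - 2/5*e15 - 18/25*e16 - 1/30*e23 + 8/25*e24 - 3/10*e25 + 3/10*e26 + 17/15*e34 - 31/36*e35 + 11/20*e36 - 29/15*e45 + 123/25*e46 - 14/5*e56


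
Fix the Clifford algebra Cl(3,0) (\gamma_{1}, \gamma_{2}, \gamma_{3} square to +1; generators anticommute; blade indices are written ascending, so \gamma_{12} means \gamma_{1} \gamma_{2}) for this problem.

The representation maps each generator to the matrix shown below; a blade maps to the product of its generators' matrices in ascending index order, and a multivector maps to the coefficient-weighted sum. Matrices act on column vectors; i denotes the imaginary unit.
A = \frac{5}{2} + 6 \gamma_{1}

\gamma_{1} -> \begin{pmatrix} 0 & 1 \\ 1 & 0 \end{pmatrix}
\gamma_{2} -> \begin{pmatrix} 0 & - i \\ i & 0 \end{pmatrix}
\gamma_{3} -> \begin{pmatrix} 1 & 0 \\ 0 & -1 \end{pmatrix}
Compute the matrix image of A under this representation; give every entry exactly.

M = (\frac{5}{2})*1 + (6)*rho(\gamma_{1}), summed entrywise (1 is the identity matrix):
Answer: \begin{pmatrix} \frac{5}{2} & 6 \\ 6 & \frac{5}{2} \end{pmatrix}


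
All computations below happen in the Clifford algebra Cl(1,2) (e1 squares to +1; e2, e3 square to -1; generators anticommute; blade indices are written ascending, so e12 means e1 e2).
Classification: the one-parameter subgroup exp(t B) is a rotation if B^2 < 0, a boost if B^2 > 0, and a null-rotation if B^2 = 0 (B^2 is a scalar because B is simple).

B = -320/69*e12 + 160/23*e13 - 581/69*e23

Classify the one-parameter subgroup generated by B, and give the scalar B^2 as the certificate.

B^2 term by term: the squares give (-320/69)^2*(e12)^2 + (160/23)^2*(e13)^2 + (-581/69)^2*(e23)^2 = 102400/4761*(+1) + 25600/529*(+1) + 337561/4761*(-1) = -1 (each basis 2-blade squares to minus the product of its generators' squares); cross terms between blades sharing an index anticommute and cancel. So B^2 = -1.
Answer: rotation, certificate B^2 = -1. The class reads off the invariant scalar -1 directly.


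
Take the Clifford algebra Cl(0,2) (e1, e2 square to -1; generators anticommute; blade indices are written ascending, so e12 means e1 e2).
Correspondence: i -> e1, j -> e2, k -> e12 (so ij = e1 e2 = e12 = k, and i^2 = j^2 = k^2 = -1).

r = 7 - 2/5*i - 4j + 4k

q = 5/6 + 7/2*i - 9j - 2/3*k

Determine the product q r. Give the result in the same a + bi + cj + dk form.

In blades: q = 5/6 + 7/2*e1 - 9*e2 - 2/3*e12, r = 7 - 2/5*e1 - 4*e2 + 4*e12.
Distribute q over r term by term (generator squares from the signature, products reordered to ascending indices): (5/6)*r = 35/6 - 1/3*e1 - 10/3*e2 + 10/3*e12; (7/2*e1)*r = 7/5 + 49/2*e1 - 14*e2 - 14*e12; (-9*e2)*r = -36 - 36*e1 - 63*e2 - 18/5*e12; (-2/3*e12)*r = 8/3 - 8/3*e1 + 4/15*e2 - 14/3*e12.
Sum: -261/10 - 29/2*e1 - 1201/15*e2 - 284/15*e12; translating back through the correspondence:
Answer: -261/10 - 29/2*i - 1201/15*j - 284/15*k


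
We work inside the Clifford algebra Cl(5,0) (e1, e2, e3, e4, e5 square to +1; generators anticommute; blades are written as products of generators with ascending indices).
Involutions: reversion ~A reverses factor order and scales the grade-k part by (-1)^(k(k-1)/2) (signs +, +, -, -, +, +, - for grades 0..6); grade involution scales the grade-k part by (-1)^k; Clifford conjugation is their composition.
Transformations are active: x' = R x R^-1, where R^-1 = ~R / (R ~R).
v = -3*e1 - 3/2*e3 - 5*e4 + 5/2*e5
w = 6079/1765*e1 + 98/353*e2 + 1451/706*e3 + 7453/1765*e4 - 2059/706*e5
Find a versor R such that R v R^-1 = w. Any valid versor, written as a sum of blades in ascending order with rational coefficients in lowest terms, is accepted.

Why this works: both vectors square to 85/2, so q(v) = q(w) and R = v + w = 784/1765*e1 + 98/353*e2 + 196/353*e3 - 1372/1765*e4 - 147/353*e5 carries v to w — its own direction survives, the complement (v - w)/2 flips.
Answer: 784/1765*e1 + 98/353*e2 + 196/353*e3 - 1372/1765*e4 - 147/353*e5


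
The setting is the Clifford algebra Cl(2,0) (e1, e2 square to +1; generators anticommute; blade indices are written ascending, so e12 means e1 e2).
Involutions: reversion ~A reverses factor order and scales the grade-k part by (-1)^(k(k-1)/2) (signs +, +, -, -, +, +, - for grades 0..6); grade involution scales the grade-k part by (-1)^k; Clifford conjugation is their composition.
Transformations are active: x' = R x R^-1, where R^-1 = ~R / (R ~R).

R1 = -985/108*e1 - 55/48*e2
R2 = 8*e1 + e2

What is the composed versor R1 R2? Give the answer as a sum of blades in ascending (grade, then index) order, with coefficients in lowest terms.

Distribute over the terms of R1 (each basis-blade product reordered to ascending indices, repeated generators contracted through their squares):
(-985/108*e1) R2 = -1970/27 - 985/108*e12
(-55/48*e2) R2 = -55/48 + 55/6*e12
Summing the partial products and collecting blades:
Answer: -32015/432 + 5/108*e12


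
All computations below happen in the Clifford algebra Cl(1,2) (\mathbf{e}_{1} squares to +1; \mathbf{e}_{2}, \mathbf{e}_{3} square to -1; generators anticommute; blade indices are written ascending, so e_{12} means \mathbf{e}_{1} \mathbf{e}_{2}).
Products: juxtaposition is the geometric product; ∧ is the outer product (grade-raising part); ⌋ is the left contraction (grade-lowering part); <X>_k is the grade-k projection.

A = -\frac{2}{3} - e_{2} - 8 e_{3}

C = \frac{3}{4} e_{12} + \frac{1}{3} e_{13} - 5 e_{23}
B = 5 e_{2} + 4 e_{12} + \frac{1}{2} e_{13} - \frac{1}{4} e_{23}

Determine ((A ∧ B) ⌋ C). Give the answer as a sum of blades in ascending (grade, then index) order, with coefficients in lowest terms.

step 1: -\frac{10}{3} e_{2} - \frac{8}{3} e_{12} - \frac{1}{3} e_{13} + \frac{241}{6} e_{23} - \frac{63}{2} e_{123}
step 2: \frac{3577}{18} - \frac{5}{2} e_{1} - \frac{50}{3} e_{3}
Answer: \frac{3577}{18} - \frac{5}{2} e_{1} - \frac{50}{3} e_{3}


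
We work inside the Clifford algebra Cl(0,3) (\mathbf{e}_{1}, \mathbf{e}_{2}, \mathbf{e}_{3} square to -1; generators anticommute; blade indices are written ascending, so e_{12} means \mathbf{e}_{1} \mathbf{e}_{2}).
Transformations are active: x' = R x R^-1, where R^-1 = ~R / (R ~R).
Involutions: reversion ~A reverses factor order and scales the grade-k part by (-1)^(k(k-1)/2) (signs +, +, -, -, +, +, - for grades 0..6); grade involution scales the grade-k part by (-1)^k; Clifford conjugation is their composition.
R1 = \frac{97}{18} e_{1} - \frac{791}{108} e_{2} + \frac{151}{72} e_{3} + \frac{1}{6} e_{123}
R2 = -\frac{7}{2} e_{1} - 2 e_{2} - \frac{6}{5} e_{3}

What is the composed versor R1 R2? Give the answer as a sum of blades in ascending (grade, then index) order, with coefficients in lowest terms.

Distribute over the terms of R2 (each basis-blade product reordered to ascending indices, repeated generators contracted through their squares):
R1 (-\frac{7}{2} e_{1}) = \frac{679}{36} - \frac{5537}{216} e_{12} + \frac{1057}{144} e_{13} + \frac{7}{12} e_{23}
R1 (-2 e_{2}) = -\frac{791}{54} - \frac{97}{9} e_{12} - \frac{1}{3} e_{13} + \frac{151}{36} e_{23}
R1 (-\frac{6}{5} e_{3}) = \frac{151}{60} + \frac{1}{5} e_{12} - \frac{97}{15} e_{13} + \frac{791}{90} e_{23}
Summing the partial products and collecting blades:
Answer: \frac{1817}{270} - \frac{39109}{1080} e_{12} + \frac{389}{720} e_{13} + \frac{407}{30} e_{23}


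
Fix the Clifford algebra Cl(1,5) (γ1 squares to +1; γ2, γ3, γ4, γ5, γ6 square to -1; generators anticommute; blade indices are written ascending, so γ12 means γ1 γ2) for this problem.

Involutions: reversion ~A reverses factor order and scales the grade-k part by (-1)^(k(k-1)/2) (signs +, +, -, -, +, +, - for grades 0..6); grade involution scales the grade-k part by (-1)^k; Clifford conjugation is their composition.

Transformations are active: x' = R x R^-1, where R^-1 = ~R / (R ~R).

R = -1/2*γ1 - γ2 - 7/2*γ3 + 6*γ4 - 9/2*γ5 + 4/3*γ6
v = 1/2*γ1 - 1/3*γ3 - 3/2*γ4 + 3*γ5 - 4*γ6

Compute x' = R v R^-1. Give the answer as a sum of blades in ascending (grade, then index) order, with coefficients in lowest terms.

~R = -1/2*γ1 - γ2 - 7/2*γ3 + 6*γ4 - 9/2*γ5 + 4/3*γ6, and R ~R = -2557/36, so R^-1 = ~R / (-2557/36).
R v = 317/12 + 1/2*γ12 + 23/12*γ13 - 9/4*γ14 + 3/4*γ15 + 4/3*γ16 + 1/3*γ23 + 3/2*γ24 - 3*γ25 + 4*γ26 + 29/4*γ34 - 12*γ35 + 130/9*γ36 + 45/4*γ45 - 22*γ46 + 14*γ56
Answer: -655/5114*γ1 + 1902/2557*γ2 + 22528/7671*γ3 - 15153/5114*γ4 + 888/2557*γ5 + 7692/2557*γ6


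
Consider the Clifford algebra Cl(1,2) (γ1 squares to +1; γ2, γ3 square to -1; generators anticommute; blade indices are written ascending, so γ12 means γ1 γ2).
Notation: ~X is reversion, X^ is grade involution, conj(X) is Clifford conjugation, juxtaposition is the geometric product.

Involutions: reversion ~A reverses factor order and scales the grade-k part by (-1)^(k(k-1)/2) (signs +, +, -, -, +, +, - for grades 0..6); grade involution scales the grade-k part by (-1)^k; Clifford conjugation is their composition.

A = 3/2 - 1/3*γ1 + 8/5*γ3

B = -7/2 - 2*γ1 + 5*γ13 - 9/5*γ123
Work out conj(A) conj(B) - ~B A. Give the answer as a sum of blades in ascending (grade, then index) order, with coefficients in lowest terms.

first term: -55/12 + 59/6*γ1 + 59/15*γ3 - 72/25*γ12 - 43/10*γ13 - 3/5*γ23 - 27/10*γ123
second term: -55/12 + 37/6*γ1 - 109/15*γ3 - 72/25*γ12 - 107/10*γ13 - 3/5*γ23 + 27/10*γ123
Answer: 11/3*γ1 + 56/5*γ3 + 32/5*γ13 - 27/5*γ123
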